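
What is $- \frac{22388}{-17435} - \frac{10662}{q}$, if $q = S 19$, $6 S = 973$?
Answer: $- \frac{701464864}{322320845} \approx -2.1763$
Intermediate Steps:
$S = \frac{973}{6}$ ($S = \frac{1}{6} \cdot 973 = \frac{973}{6} \approx 162.17$)
$q = \frac{18487}{6}$ ($q = \frac{973}{6} \cdot 19 = \frac{18487}{6} \approx 3081.2$)
$- \frac{22388}{-17435} - \frac{10662}{q} = - \frac{22388}{-17435} - \frac{10662}{\frac{18487}{6}} = \left(-22388\right) \left(- \frac{1}{17435}\right) - \frac{63972}{18487} = \frac{22388}{17435} - \frac{63972}{18487} = - \frac{701464864}{322320845}$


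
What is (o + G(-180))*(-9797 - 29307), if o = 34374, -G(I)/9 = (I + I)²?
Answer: 44266744704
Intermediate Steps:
G(I) = -36*I² (G(I) = -9*(I + I)² = -9*4*I² = -36*I²)
(o + G(-180))*(-9797 - 29307) = (34374 - 36*(-180)²)*(-9797 - 29307) = (34374 - 36*32400)*(-39104) = (34374 - 1166400)*(-39104) = -1132026*(-39104) = 44266744704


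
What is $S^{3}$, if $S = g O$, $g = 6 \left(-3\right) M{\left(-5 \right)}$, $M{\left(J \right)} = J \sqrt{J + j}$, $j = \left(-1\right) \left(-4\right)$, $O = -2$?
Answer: $5832000 i \approx 5.832 \cdot 10^{6} i$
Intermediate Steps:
$j = 4$
$M{\left(J \right)} = J \sqrt{4 + J}$ ($M{\left(J \right)} = J \sqrt{J + 4} = J \sqrt{4 + J}$)
$g = 90 i$ ($g = 6 \left(-3\right) \left(- 5 \sqrt{4 - 5}\right) = - 18 \left(- 5 \sqrt{-1}\right) = - 18 \left(- 5 i\right) = 90 i \approx 90.0 i$)
$S = - 180 i$ ($S = 90 i \left(-2\right) = - 180 i \approx - 180.0 i$)
$S^{3} = \left(- 180 i\right)^{3} = 5832000 i$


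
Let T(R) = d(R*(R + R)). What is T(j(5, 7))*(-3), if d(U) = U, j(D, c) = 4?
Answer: -96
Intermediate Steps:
T(R) = 2*R² (T(R) = R*(R + R) = R*(2*R) = 2*R²)
T(j(5, 7))*(-3) = (2*4²)*(-3) = (2*16)*(-3) = 32*(-3) = -96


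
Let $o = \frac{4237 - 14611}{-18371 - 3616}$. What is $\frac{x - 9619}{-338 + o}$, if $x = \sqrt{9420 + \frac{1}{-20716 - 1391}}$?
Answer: $\frac{10071093}{353392} - \frac{349 \sqrt{4603737187473}}{2604145648} \approx 28.211$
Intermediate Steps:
$o = \frac{494}{1047}$ ($o = - \frac{10374}{-21987} = \left(-10374\right) \left(- \frac{1}{21987}\right) = \frac{494}{1047} \approx 0.47182$)
$x = \frac{\sqrt{4603737187473}}{22107}$ ($x = \sqrt{9420 + \frac{1}{-22107}} = \sqrt{9420 - \frac{1}{22107}} = \sqrt{\frac{208247939}{22107}} = \frac{\sqrt{4603737187473}}{22107} \approx 97.057$)
$\frac{x - 9619}{-338 + o} = \frac{\frac{\sqrt{4603737187473}}{22107} - 9619}{-338 + \frac{494}{1047}} = \frac{-9619 + \frac{\sqrt{4603737187473}}{22107}}{- \frac{353392}{1047}} = \left(-9619 + \frac{\sqrt{4603737187473}}{22107}\right) \left(- \frac{1047}{353392}\right) = \frac{10071093}{353392} - \frac{349 \sqrt{4603737187473}}{2604145648}$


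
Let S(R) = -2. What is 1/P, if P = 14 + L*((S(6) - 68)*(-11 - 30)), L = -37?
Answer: -1/106176 ≈ -9.4183e-6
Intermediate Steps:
P = -106176 (P = 14 - 37*(-2 - 68)*(-11 - 30) = 14 - (-2590)*(-41) = 14 - 37*2870 = 14 - 106190 = -106176)
1/P = 1/(-106176) = -1/106176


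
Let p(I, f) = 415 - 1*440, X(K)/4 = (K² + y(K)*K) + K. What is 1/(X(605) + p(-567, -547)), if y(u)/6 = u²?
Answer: 1/5316149495 ≈ 1.8811e-10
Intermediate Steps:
y(u) = 6*u²
X(K) = 4*K + 4*K² + 24*K³ (X(K) = 4*((K² + (6*K²)*K) + K) = 4*((K² + 6*K³) + K) = 4*(K + K² + 6*K³) = 4*K + 4*K² + 24*K³)
p(I, f) = -25 (p(I, f) = 415 - 440 = -25)
1/(X(605) + p(-567, -547)) = 1/(4*605*(1 + 605 + 6*605²) - 25) = 1/(4*605*(1 + 605 + 6*366025) - 25) = 1/(4*605*(1 + 605 + 2196150) - 25) = 1/(4*605*2196756 - 25) = 1/(5316149520 - 25) = 1/5316149495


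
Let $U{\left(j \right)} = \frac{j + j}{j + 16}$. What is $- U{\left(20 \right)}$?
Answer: $- \frac{10}{9} \approx -1.1111$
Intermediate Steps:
$U{\left(j \right)} = \frac{2 j}{16 + j}$
$- U{\left(20 \right)} = - \frac{2 \cdot 20}{16 + 20} = - \frac{2 \cdot 20}{36} = \left(-1\right) \frac{10}{9} = - \frac{10}{9}$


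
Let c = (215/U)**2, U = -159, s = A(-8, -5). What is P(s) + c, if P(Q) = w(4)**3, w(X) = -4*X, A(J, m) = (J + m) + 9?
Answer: -103504751/25281 ≈ -4094.2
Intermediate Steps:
A(J, m) = 9 + J + m
s = -4 (s = 9 - 8 - 5 = -4)
P(Q) = -4096 (P(Q) = (-4*4)**3 = (-16)**3 = -4096)
c = 46225/25281 (c = (215/(-159))**2 = (215*(-1/159))**2 = (-215/159)**2 = 46225/25281 ≈ 1.8284)
P(s) + c = -4096 + 46225/25281 = -103504751/25281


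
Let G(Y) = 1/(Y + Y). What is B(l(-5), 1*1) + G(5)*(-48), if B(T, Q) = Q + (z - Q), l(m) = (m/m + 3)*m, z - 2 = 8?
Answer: 26/5 ≈ 5.2000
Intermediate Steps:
z = 10 (z = 2 + 8 = 10)
G(Y) = 1/(2*Y)
l(m) = 4*m (l(m) = (1 + 3)*m = 4*m)
B(T, Q) = 10 (B(T, Q) = Q + (10 - Q) = 10)
B(l(-5), 1*1) + G(5)*(-48) = 10 + ((½)/5)*(-48) = 10 + ((½)*(⅕))*(-48) = 10 + (⅒)*(-48) = 10 - 24/5 = 26/5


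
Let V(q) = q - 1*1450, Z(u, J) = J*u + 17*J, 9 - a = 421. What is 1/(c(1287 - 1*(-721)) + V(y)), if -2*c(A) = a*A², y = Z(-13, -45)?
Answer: 1/830603554 ≈ 1.2039e-9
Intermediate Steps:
a = -412 (a = 9 - 1*421 = 9 - 421 = -412)
Z(u, J) = 17*J + J*u
y = -180 (y = -45*(17 - 13) = -45*4 = -180)
V(q) = -1450 + q (V(q) = q - 1450 = -1450 + q)
c(A) = 206*A² (c(A) = -(-206)*A² = 206*A²)
1/(c(1287 - 1*(-721)) + V(y)) = 1/(206*(1287 - 1*(-721))² + (-1450 - 180)) = 1/(206*(1287 + 721)² - 1630) = 1/(206*2008² - 1630) = 1/(206*4032064 - 1630) = 1/(830605184 - 1630) = 1/830603554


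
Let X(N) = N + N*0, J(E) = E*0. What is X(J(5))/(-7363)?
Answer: 0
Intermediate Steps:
J(E) = 0
X(N) = N (X(N) = N + 0 = N)
X(J(5))/(-7363) = 0/(-7363) = 0*(-1/7363) = 0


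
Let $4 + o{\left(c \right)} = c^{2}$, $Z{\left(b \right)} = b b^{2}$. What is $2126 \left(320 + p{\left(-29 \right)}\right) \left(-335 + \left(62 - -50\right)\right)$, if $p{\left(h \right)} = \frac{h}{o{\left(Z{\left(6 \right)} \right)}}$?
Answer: $- \frac{3538812308939}{23326} \approx -1.5171 \cdot 10^{8}$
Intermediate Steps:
$Z{\left(b \right)} = b^{3}$
$o{\left(c \right)} = -4 + c^{2}$
$p{\left(h \right)} = \frac{h}{46652}$ ($p{\left(h \right)} = \frac{h}{-4 + \left(6^{3}\right)^{2}} = \frac{h}{-4 + 216^{2}} = \frac{h}{-4 + 46656} = \frac{h}{46652}$)
$2126 \left(320 + p{\left(-29 \right)}\right) \left(-335 + \left(62 - -50\right)\right) = 2126 \left(320 + \frac{1}{46652} \left(-29\right)\right) \left(-335 + \left(62 - -50\right)\right) = 2126 \left(320 - \frac{29}{46652}\right) \left(-335 + \left(62 + 50\right)\right) = 2126 \frac{14928611 \left(-335 + 112\right)}{46652} = 2126 \cdot \frac{14928611}{46652} \left(-223\right) = 2126 \left(- \frac{3329080253}{46652}\right) = - \frac{3538812308939}{23326}$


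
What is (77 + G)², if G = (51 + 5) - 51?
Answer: 6724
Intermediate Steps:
G = 5 (G = 56 - 51 = 5)
(77 + G)² = (77 + 5)² = 82² = 6724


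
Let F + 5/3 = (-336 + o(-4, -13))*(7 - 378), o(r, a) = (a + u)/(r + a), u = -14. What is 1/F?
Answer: 51/6327320 ≈ 8.0603e-6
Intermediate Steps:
o(r, a) = (-14 + a)/(a + r) (o(r, a) = (a - 14)/(r + a) = (-14 + a)/(a + r))
F = 6327320/51 (F = -5/3 + (-336 + (-14 - 13)/(-13 - 4))*(7 - 378) = -5/3 + (-336 - 27/(-17))*(-371) = -5/3 + (-336 - 1/17*(-27))*(-371) = -5/3 + (-336 + 27/17)*(-371) = -5/3 - 5685/17*(-371) = -5/3 + 2109135/17 = 6327320/51 ≈ 1.2407e+5)
1/F = 1/(6327320/51) = 51/6327320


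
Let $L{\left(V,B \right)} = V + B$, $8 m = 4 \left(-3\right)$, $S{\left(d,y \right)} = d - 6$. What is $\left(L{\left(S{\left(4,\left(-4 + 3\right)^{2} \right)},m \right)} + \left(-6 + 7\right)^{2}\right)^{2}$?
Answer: $\frac{25}{4} \approx 6.25$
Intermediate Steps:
$S{\left(d,y \right)} = -6 + d$ ($S{\left(d,y \right)} = d - 6 = -6 + d$)
$m = - \frac{3}{2}$ ($m = \frac{4 \left(-3\right)}{8} = \frac{1}{8} \left(-12\right) = - \frac{3}{2} \approx -1.5$)
$L{\left(V,B \right)} = B + V$
$\left(L{\left(S{\left(4,\left(-4 + 3\right)^{2} \right)},m \right)} + \left(-6 + 7\right)^{2}\right)^{2} = \left(\left(- \frac{3}{2} + \left(-6 + 4\right)\right) + \left(-6 + 7\right)^{2}\right)^{2} = \left(\left(- \frac{3}{2} - 2\right) + 1^{2}\right)^{2} = \left(- \frac{7}{2} + 1\right)^{2} = \left(- \frac{5}{2}\right)^{2} = \frac{25}{4}$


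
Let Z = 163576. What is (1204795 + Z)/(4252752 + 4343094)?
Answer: 1368371/8595846 ≈ 0.15919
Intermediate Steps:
(1204795 + Z)/(4252752 + 4343094) = (1204795 + 163576)/(4252752 + 4343094) = 1368371/8595846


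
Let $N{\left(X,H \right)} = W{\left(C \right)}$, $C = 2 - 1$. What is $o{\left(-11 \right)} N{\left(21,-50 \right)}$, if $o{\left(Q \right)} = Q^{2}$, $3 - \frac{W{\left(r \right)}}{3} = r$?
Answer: $726$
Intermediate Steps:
$C = 1$ ($C = 2 - 1 = 1$)
$W{\left(r \right)} = 9 - 3 r$
$N{\left(X,H \right)} = 6$ ($N{\left(X,H \right)} = 9 - 3 = 6$)
$o{\left(-11 \right)} N{\left(21,-50 \right)} = \left(-11\right)^{2} \cdot 6 = 121 \cdot 6 = 726$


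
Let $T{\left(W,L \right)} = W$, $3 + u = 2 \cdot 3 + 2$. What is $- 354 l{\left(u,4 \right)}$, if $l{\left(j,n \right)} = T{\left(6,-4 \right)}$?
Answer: $-2124$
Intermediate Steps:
$u = 5$ ($u = -3 + \left(2 \cdot 3 + 2\right) = -3 + \left(6 + 2\right) = -3 + 8 = 5$)
$l{\left(j,n \right)} = 6$
$- 354 l{\left(u,4 \right)} = \left(-354\right) 6 = -2124$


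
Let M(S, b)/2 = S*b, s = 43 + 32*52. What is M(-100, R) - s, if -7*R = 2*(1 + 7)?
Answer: -8749/7 ≈ -1249.9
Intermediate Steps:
R = -16/7 (R = -2*(1 + 7)/7 = -2*8/7 = -⅐*16 = -16/7 ≈ -2.2857)
s = 1707 (s = 43 + 1664 = 1707)
M(S, b) = 2*S*b (M(S, b) = 2*(S*b) = 2*S*b)
M(-100, R) - s = 2*(-100)*(-16/7) - 1*1707 = 3200/7 - 1707 = -8749/7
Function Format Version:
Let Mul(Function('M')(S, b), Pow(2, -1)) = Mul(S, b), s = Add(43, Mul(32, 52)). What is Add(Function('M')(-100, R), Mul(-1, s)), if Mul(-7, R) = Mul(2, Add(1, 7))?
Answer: Rational(-8749, 7) ≈ -1249.9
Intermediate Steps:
R = Rational(-16, 7) (R = Mul(Rational(-1, 7), Mul(2, Add(1, 7))) = Mul(Rational(-1, 7), Mul(2, 8)) = Mul(Rational(-1, 7), 16) = Rational(-16, 7) ≈ -2.2857)
s = 1707 (s = Add(43, 1664) = 1707)
Function('M')(S, b) = Mul(2, S, b) (Function('M')(S, b) = Mul(2, Mul(S, b)) = Mul(2, S, b))
Add(Function('M')(-100, R), Mul(-1, s)) = Add(Mul(2, -100, Rational(-16, 7)), Mul(-1, 1707)) = Add(Rational(3200, 7), -1707) = Rational(-8749, 7)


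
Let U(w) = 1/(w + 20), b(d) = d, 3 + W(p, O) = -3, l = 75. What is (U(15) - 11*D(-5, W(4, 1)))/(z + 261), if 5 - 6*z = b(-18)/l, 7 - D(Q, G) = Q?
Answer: -138570/274967 ≈ -0.50395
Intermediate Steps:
W(p, O) = -6 (W(p, O) = -3 - 3 = -6)
D(Q, G) = 7 - Q
U(w) = 1/(20 + w)
z = 131/150 (z = ⅚ - (-3)/75 = ⅚ - ⅙*(-6/25) = ⅚ + 1/25 = 131/150 ≈ 0.87333)
(U(15) - 11*D(-5, W(4, 1)))/(z + 261) = (1/(20 + 15) - 11*(7 - 1*(-5)))/(131/150 + 261) = (1/35 - 11*(7 + 5))/(39281/150) = (1/35 - 11*12)*(150/39281) = (1/35 - 132)*(150/39281) = -4619/35*150/39281 = -138570/274967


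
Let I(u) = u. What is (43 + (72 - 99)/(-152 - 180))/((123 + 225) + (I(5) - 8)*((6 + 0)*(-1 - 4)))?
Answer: 14303/145416 ≈ 0.098359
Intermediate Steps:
(43 + (72 - 99)/(-152 - 180))/((123 + 225) + (I(5) - 8)*((6 + 0)*(-1 - 4))) = (43 + (72 - 99)/(-152 - 180))/((123 + 225) + (5 - 8)*((6 + 0)*(-1 - 4))) = (43 - 27/(-332))/(348 - 18*(-5)) = (43 - 27*(-1/332))/(348 - 3*(-30)) = (43 + 27/332)/(348 + 90) = (14303/332)/438 = (14303/332)*(1/438) = 14303/145416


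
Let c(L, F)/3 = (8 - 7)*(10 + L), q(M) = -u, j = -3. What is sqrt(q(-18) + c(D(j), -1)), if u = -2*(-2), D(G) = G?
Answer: sqrt(17) ≈ 4.1231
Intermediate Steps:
u = 4
q(M) = -4 (q(M) = -1*4 = -4)
c(L, F) = 30 + 3*L (c(L, F) = 3*((8 - 7)*(10 + L)) = 3*(1*(10 + L)) = 3*(10 + L) = 30 + 3*L)
sqrt(q(-18) + c(D(j), -1)) = sqrt(-4 + (30 + 3*(-3))) = sqrt(-4 + (30 - 9)) = sqrt(-4 + 21) = sqrt(17)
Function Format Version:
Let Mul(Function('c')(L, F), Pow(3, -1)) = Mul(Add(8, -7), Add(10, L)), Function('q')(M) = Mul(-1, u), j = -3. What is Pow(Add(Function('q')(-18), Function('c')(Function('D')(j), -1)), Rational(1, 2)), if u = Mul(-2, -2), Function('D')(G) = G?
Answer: Pow(17, Rational(1, 2)) ≈ 4.1231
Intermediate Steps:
u = 4
Function('q')(M) = -4 (Function('q')(M) = Mul(-1, 4) = -4)
Function('c')(L, F) = Add(30, Mul(3, L)) (Function('c')(L, F) = Mul(3, Mul(Add(8, -7), Add(10, L))) = Mul(3, Mul(1, Add(10, L))) = Mul(3, Add(10, L)) = Add(30, Mul(3, L)))
Pow(Add(Function('q')(-18), Function('c')(Function('D')(j), -1)), Rational(1, 2)) = Pow(Add(-4, Add(30, Mul(3, -3))), Rational(1, 2)) = Pow(Add(-4, Add(30, -9)), Rational(1, 2)) = Pow(Add(-4, 21), Rational(1, 2)) = Pow(17, Rational(1, 2))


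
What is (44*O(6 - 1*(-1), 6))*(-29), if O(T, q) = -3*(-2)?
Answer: -7656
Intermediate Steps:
O(T, q) = 6 (O(T, q) = -1*(-6) = 6)
(44*O(6 - 1*(-1), 6))*(-29) = (44*6)*(-29) = 264*(-29) = -7656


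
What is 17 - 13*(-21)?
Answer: 290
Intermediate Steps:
17 - 13*(-21) = 17 + 273 = 290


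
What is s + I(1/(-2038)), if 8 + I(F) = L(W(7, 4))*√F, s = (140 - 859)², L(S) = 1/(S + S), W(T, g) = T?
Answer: 516953 + I*√2038/28532 ≈ 5.1695e+5 + 0.0015822*I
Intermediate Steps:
L(S) = 1/(2*S)
s = 516961 (s = (-719)² = 516961)
I(F) = -8 + √F/14 (I(F) = -8 + ((½)/7)*√F = -8 + ((½)*(⅐))*√F = -8 + √F/14)
s + I(1/(-2038)) = 516961 + (-8 + √(1/(-2038))/14) = 516961 + (-8 + √(-1/2038)/14) = 516961 + (-8 + (I*√2038/2038)/14) = 516961 + (-8 + I*√2038/28532) = 516953 + I*√2038/28532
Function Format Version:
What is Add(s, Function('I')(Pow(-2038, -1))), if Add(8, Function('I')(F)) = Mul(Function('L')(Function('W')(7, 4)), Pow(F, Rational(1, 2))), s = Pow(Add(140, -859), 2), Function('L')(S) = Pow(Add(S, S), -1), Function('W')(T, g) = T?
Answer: Add(516953, Mul(Rational(1, 28532), I, Pow(2038, Rational(1, 2)))) ≈ Add(5.1695e+5, Mul(0.0015822, I))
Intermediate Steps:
Function('L')(S) = Mul(Rational(1, 2), Pow(S, -1)) (Function('L')(S) = Pow(Mul(2, S), -1) = Mul(Rational(1, 2), Pow(S, -1)))
s = 516961 (s = Pow(-719, 2) = 516961)
Function('I')(F) = Add(-8, Mul(Rational(1, 14), Pow(F, Rational(1, 2)))) (Function('I')(F) = Add(-8, Mul(Mul(Rational(1, 2), Pow(7, -1)), Pow(F, Rational(1, 2)))) = Add(-8, Mul(Mul(Rational(1, 2), Rational(1, 7)), Pow(F, Rational(1, 2)))) = Add(-8, Mul(Rational(1, 14), Pow(F, Rational(1, 2)))))
Add(s, Function('I')(Pow(-2038, -1))) = Add(516961, Add(-8, Mul(Rational(1, 14), Pow(Pow(-2038, -1), Rational(1, 2))))) = Add(516961, Add(-8, Mul(Rational(1, 14), Pow(Rational(-1, 2038), Rational(1, 2))))) = Add(516961, Add(-8, Mul(Rational(1, 14), Mul(Rational(1, 2038), I, Pow(2038, Rational(1, 2)))))) = Add(516961, Add(-8, Mul(Rational(1, 28532), I, Pow(2038, Rational(1, 2))))) = Add(516953, Mul(Rational(1, 28532), I, Pow(2038, Rational(1, 2))))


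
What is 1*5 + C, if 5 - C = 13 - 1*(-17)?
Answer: -20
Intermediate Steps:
C = -25 (C = 5 - (13 - 1*(-17)) = 5 - (13 + 17) = 5 - 1*30 = 5 - 30 = -25)
1*5 + C = 1*5 - 25 = 5 - 25 = -20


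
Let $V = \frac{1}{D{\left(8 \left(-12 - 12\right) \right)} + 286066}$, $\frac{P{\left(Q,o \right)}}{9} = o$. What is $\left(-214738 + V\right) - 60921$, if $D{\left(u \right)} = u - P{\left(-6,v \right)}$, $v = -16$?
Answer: $- \frac{78843435861}{286018} \approx -2.7566 \cdot 10^{5}$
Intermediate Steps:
$P{\left(Q,o \right)} = 9 o$
$D{\left(u \right)} = 144 + u$ ($D{\left(u \right)} = u - 9 \left(-16\right) = u - -144 = u + 144 = 144 + u$)
$V = \frac{1}{286018}$ ($V = \frac{1}{\left(144 + 8 \left(-12 - 12\right)\right) + 286066} = \frac{1}{\left(144 + 8 \left(-24\right)\right) + 286066} = \frac{1}{\left(144 - 192\right) + 286066} = \frac{1}{-48 + 286066} = \frac{1}{286018} \approx 3.4963 \cdot 10^{-6}$)
$\left(-214738 + V\right) - 60921 = \left(-214738 + \frac{1}{286018}\right) - 60921 = - \frac{61418933283}{286018} - 60921 = - \frac{78843435861}{286018}$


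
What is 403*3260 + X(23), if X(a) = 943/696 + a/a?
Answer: 914392519/696 ≈ 1.3138e+6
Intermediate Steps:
X(a) = 1639/696 (X(a) = 943*(1/696) + 1 = 943/696 + 1 = 1639/696)
403*3260 + X(23) = 403*3260 + 1639/696 = 1313780 + 1639/696 = 914392519/696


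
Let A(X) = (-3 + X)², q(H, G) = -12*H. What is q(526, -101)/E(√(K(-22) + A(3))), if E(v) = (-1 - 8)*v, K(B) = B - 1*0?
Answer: -1052*I*√22/33 ≈ -149.52*I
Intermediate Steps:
K(B) = B (K(B) = B + 0 = B)
E(v) = -9*v
q(526, -101)/E(√(K(-22) + A(3))) = (-12*526)/((-9*√(-22 + (-3 + 3)²))) = -6312*(-1/(9*√(-22 + 0²))) = -6312*(-1/(9*√(-22 + 0))) = -6312*I*√22/198 = -1052*I*√22/33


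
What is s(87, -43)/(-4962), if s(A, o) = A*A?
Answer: -2523/1654 ≈ -1.5254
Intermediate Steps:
s(A, o) = A**2
s(87, -43)/(-4962) = 87**2/(-4962) = 7569*(-1/4962) = -2523/1654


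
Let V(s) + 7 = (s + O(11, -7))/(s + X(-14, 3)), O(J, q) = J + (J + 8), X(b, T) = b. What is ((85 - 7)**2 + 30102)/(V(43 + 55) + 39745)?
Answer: 379953/417265 ≈ 0.91058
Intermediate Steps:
O(J, q) = 8 + 2*J (O(J, q) = J + (8 + J) = 8 + 2*J)
V(s) = -7 + (30 + s)/(-14 + s) (V(s) = -7 + (s + (8 + 2*11))/(s - 14) = -7 + (s + (8 + 22))/(-14 + s) = -7 + (s + 30)/(-14 + s) = -7 + (30 + s)/(-14 + s))
((85 - 7)**2 + 30102)/(V(43 + 55) + 39745) = ((85 - 7)**2 + 30102)/(2*(64 - 3*(43 + 55))/(-14 + (43 + 55)) + 39745) = (78**2 + 30102)/(2*(64 - 3*98)/(-14 + 98) + 39745) = (6084 + 30102)/(2*(64 - 294)/84 + 39745) = 36186/(2*(1/84)*(-230) + 39745) = 36186/(-115/21 + 39745) = 36186/(834530/21) = 36186*(21/834530) = 379953/417265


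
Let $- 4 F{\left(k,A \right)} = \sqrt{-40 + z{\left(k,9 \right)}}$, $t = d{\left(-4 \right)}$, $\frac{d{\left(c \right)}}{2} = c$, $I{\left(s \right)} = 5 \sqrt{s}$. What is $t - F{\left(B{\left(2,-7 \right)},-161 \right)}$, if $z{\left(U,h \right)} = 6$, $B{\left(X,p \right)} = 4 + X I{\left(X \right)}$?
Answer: $-8 + \frac{i \sqrt{34}}{4} \approx -8.0 + 1.4577 i$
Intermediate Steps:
$B{\left(X,p \right)} = 4 + 5 X^{\frac{3}{2}}$ ($B{\left(X,p \right)} = 4 + X 5 \sqrt{X} = 4 + 5 X^{\frac{3}{2}}$)
$d{\left(c \right)} = 2 c$
$t = -8$ ($t = 2 \left(-4\right) = -8$)
$F{\left(k,A \right)} = - \frac{i \sqrt{34}}{4}$ ($F{\left(k,A \right)} = - \frac{\sqrt{-40 + 6}}{4} = - \frac{\sqrt{-34}}{4} = - \frac{i \sqrt{34}}{4}$)
$t - F{\left(B{\left(2,-7 \right)},-161 \right)} = -8 - - \frac{i \sqrt{34}}{4} = -8 + \frac{i \sqrt{34}}{4}$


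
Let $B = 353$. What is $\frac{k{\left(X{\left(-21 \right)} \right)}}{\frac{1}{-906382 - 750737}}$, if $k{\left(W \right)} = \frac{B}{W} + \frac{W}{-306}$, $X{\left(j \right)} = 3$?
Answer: $- \frac{6629028373}{34} \approx -1.9497 \cdot 10^{8}$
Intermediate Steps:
$k{\left(W \right)} = \frac{353}{W} - \frac{W}{306}$ ($k{\left(W \right)} = \frac{353}{W} + \frac{W}{-306} = \frac{353}{W} + W \left(- \frac{1}{306}\right) = \frac{353}{W} - \frac{W}{306}$)
$\frac{k{\left(X{\left(-21 \right)} \right)}}{\frac{1}{-906382 - 750737}} = \frac{\frac{353}{3} - \frac{1}{102}}{\frac{1}{-906382 - 750737}} = \frac{353 \cdot \frac{1}{3} - \frac{1}{102}}{\frac{1}{-1657119}} = \frac{\frac{353}{3} - \frac{1}{102}}{- \frac{1}{1657119}} = \frac{12001}{102} \left(-1657119\right) = - \frac{6629028373}{34}$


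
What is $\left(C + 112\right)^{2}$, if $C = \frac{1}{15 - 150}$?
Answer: $\frac{228584161}{18225} \approx 12542.0$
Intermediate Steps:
$C = - \frac{1}{135}$ ($C = \frac{1}{-135} = - \frac{1}{135} \approx -0.0074074$)
$\left(C + 112\right)^{2} = \left(- \frac{1}{135} + 112\right)^{2} = \left(\frac{15119}{135}\right)^{2} = \frac{228584161}{18225}$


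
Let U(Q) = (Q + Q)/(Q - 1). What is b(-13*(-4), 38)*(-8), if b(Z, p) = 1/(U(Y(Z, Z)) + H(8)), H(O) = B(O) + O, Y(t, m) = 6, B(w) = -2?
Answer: -20/21 ≈ -0.95238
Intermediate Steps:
U(Q) = 2*Q/(-1 + Q) (U(Q) = (2*Q)/(-1 + Q) = 2*Q/(-1 + Q))
H(O) = -2 + O
b(Z, p) = 5/42 (b(Z, p) = 1/(2*6/(-1 + 6) + (-2 + 8)) = 1/(2*6/5 + 6) = 1/(2*6*(⅕) + 6) = 1/(12/5 + 6) = 1/(42/5) = 5/42)
b(-13*(-4), 38)*(-8) = (5/42)*(-8) = -20/21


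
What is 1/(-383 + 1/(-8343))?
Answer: -8343/3195370 ≈ -0.0026110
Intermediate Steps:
1/(-383 + 1/(-8343)) = 1/(-383 - 1/8343) = 1/(-3195370/8343) = -8343/3195370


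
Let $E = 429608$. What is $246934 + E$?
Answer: $676542$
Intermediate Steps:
$246934 + E = 246934 + 429608 = 676542$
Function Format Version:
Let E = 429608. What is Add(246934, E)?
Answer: 676542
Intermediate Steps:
Add(246934, E) = Add(246934, 429608) = 676542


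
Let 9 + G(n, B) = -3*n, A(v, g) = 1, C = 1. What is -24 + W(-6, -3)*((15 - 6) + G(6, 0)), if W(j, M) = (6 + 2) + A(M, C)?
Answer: -186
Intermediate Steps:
G(n, B) = -9 - 3*n
W(j, M) = 9 (W(j, M) = (6 + 2) + 1 = 8 + 1 = 9)
-24 + W(-6, -3)*((15 - 6) + G(6, 0)) = -24 + 9*((15 - 6) + (-9 - 3*6)) = -24 + 9*(9 + (-9 - 18)) = -24 + 9*(9 - 27) = -24 + 9*(-18) = -24 - 162 = -186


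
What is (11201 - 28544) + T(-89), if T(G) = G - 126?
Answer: -17558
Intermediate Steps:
T(G) = -126 + G
(11201 - 28544) + T(-89) = (11201 - 28544) + (-126 - 89) = -17343 - 215 = -17558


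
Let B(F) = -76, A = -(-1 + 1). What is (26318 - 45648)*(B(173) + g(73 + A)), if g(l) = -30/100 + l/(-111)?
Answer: 165122659/111 ≈ 1.4876e+6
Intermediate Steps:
A = 0 (A = -1*0 = 0)
g(l) = -3/10 - l/111 (g(l) = -30*1/100 + l*(-1/111) = -3/10 - l/111)
(26318 - 45648)*(B(173) + g(73 + A)) = (26318 - 45648)*(-76 + (-3/10 - (73 + 0)/111)) = -19330*(-76 + (-3/10 - 1/111*73)) = -19330*(-76 + (-3/10 - 73/111)) = -19330*(-76 - 1063/1110) = -19330*(-85423/1110) = 165122659/111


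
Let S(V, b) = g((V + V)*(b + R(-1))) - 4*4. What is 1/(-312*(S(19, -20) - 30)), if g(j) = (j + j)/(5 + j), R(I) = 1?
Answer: 239/3279952 ≈ 7.2867e-5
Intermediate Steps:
g(j) = 2*j/(5 + j) (g(j) = (2*j)/(5 + j) = 2*j/(5 + j))
S(V, b) = -16 + 4*V*(1 + b)/(5 + 2*V*(1 + b)) (S(V, b) = 2*((V + V)*(b + 1))/(5 + (V + V)*(b + 1)) - 4*4 = 2*((2*V)*(1 + b))/(5 + (2*V)*(1 + b)) - 16 = 2*(2*V*(1 + b))/(5 + 2*V*(1 + b)) - 16 = 4*V*(1 + b)/(5 + 2*V*(1 + b)) - 16 = -16 + 4*V*(1 + b)/(5 + 2*V*(1 + b)))
1/(-312*(S(19, -20) - 30)) = 1/(-312*(4*(-20 - 7*19*(1 - 20))/(5 + 2*19*(1 - 20)) - 30)) = 1/(-312*(4*(-20 - 7*19*(-19))/(5 + 2*19*(-19)) - 30)) = 1/(-312*(4*(-20 + 2527)/(5 - 722) - 30)) = 1/(-312*(4*2507/(-717) - 30)) = 1/(-312*(4*(-1/717)*2507 - 30)) = 1/(-312*(-10028/717 - 30)) = 1/(-312*(-31538/717)) = 1/(3279952/239) = 239/3279952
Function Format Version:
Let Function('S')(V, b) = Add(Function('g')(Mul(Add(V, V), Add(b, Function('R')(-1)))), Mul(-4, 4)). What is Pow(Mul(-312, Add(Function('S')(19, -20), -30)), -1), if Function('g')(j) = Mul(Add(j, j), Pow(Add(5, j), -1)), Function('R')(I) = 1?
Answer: Rational(239, 3279952) ≈ 7.2867e-5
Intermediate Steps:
Function('g')(j) = Mul(2, j, Pow(Add(5, j), -1)) (Function('g')(j) = Mul(Mul(2, j), Pow(Add(5, j), -1)) = Mul(2, j, Pow(Add(5, j), -1)))
Function('S')(V, b) = Add(-16, Mul(4, V, Pow(Add(5, Mul(2, V, Add(1, b))), -1), Add(1, b))) (Function('S')(V, b) = Add(Mul(2, Mul(Add(V, V), Add(b, 1)), Pow(Add(5, Mul(Add(V, V), Add(b, 1))), -1)), Mul(-4, 4)) = Add(Mul(2, Mul(Mul(2, V), Add(1, b)), Pow(Add(5, Mul(Mul(2, V), Add(1, b))), -1)), -16) = Add(Mul(2, Mul(2, V, Add(1, b)), Pow(Add(5, Mul(2, V, Add(1, b))), -1)), -16) = Add(Mul(4, V, Pow(Add(5, Mul(2, V, Add(1, b))), -1), Add(1, b)), -16) = Add(-16, Mul(4, V, Pow(Add(5, Mul(2, V, Add(1, b))), -1), Add(1, b))))
Pow(Mul(-312, Add(Function('S')(19, -20), -30)), -1) = Pow(Mul(-312, Add(Mul(4, Pow(Add(5, Mul(2, 19, Add(1, -20))), -1), Add(-20, Mul(-7, 19, Add(1, -20)))), -30)), -1) = Pow(Mul(-312, Add(Mul(4, Pow(Add(5, Mul(2, 19, -19)), -1), Add(-20, Mul(-7, 19, -19))), -30)), -1) = Pow(Mul(-312, Add(Mul(4, Pow(Add(5, -722), -1), Add(-20, 2527)), -30)), -1) = Pow(Mul(-312, Add(Mul(4, Pow(-717, -1), 2507), -30)), -1) = Pow(Mul(-312, Add(Mul(4, Rational(-1, 717), 2507), -30)), -1) = Pow(Mul(-312, Add(Rational(-10028, 717), -30)), -1) = Pow(Mul(-312, Rational(-31538, 717)), -1) = Pow(Rational(3279952, 239), -1) = Rational(239, 3279952)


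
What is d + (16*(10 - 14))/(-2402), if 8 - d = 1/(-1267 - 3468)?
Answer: 45646601/5686735 ≈ 8.0269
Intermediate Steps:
d = 37881/4735 (d = 8 - 1/(-1267 - 3468) = 8 - 1/(-4735) = 8 - 1*(-1/4735) = 8 + 1/4735 = 37881/4735 ≈ 8.0002)
d + (16*(10 - 14))/(-2402) = 37881/4735 + (16*(10 - 14))/(-2402) = 37881/4735 + (16*(-4))*(-1/2402) = 37881/4735 - 64*(-1/2402) = 37881/4735 + 32/1201 = 45646601/5686735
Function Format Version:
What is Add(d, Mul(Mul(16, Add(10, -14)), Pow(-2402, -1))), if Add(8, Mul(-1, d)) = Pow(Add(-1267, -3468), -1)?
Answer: Rational(45646601, 5686735) ≈ 8.0269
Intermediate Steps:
d = Rational(37881, 4735) (d = Add(8, Mul(-1, Pow(Add(-1267, -3468), -1))) = Add(8, Mul(-1, Pow(-4735, -1))) = Add(8, Mul(-1, Rational(-1, 4735))) = Add(8, Rational(1, 4735)) = Rational(37881, 4735) ≈ 8.0002)
Add(d, Mul(Mul(16, Add(10, -14)), Pow(-2402, -1))) = Add(Rational(37881, 4735), Mul(Mul(16, Add(10, -14)), Pow(-2402, -1))) = Add(Rational(37881, 4735), Mul(Mul(16, -4), Rational(-1, 2402))) = Add(Rational(37881, 4735), Mul(-64, Rational(-1, 2402))) = Add(Rational(37881, 4735), Rational(32, 1201)) = Rational(45646601, 5686735)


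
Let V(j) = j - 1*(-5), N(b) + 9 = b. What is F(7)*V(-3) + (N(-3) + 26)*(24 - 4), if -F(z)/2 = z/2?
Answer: 266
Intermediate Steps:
N(b) = -9 + b
F(z) = -z (F(z) = -2*z/2 = -z)
V(j) = 5 + j (V(j) = j + 5 = 5 + j)
F(7)*V(-3) + (N(-3) + 26)*(24 - 4) = (-1*7)*(5 - 3) + ((-9 - 3) + 26)*(24 - 4) = -7*2 + (-12 + 26)*20 = -14 + 14*20 = -14 + 280 = 266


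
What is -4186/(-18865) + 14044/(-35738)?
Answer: -8238628/48156955 ≈ -0.17108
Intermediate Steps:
-4186/(-18865) + 14044/(-35738) = -4186*(-1/18865) + 14044*(-1/35738) = 598/2695 - 7022/17869 = -8238628/48156955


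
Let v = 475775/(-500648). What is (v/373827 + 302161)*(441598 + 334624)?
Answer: 21948129402001887210391/93577869948 ≈ 2.3454e+11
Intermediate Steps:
v = -475775/500648 (v = 475775*(-1/500648) = -475775/500648 ≈ -0.95032)
(v/373827 + 302161)*(441598 + 334624) = (-475775/500648/373827 + 302161)*(441598 + 334624) = (-475775/500648*1/373827 + 302161)*776222 = (-475775/187155739896 + 302161)*776222 = (56551165522239481/187155739896)*776222 = 21948129402001887210391/93577869948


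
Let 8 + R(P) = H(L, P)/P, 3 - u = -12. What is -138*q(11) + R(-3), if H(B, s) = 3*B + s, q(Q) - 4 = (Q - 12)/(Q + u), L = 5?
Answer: -7263/13 ≈ -558.69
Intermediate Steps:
u = 15 (u = 3 - 1*(-12) = 3 + 12 = 15)
q(Q) = 4 + (-12 + Q)/(15 + Q) (q(Q) = 4 + (Q - 12)/(Q + 15) = 4 + (-12 + Q)/(15 + Q))
H(B, s) = s + 3*B
R(P) = -8 + (15 + P)/P (R(P) = -8 + (P + 3*5)/P = -8 + (P + 15)/P = -8 + (15 + P)/P)
-138*q(11) + R(-3) = -138*(48 + 5*11)/(15 + 11) + (-7 + 15/(-3)) = -138*(48 + 55)/26 + (-7 + 15*(-⅓)) = -69*103/13 + (-7 - 5) = -138*103/26 - 12 = -7107/13 - 12 = -7263/13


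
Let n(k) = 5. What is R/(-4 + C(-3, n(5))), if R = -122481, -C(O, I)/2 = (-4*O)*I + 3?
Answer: 122481/130 ≈ 942.16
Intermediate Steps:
C(O, I) = -6 + 8*I*O (C(O, I) = -2*((-4*O)*I + 3) = -2*(-4*I*O + 3) = -2*(3 - 4*I*O) = -6 + 8*I*O)
R/(-4 + C(-3, n(5))) = -122481/(-4 + (-6 + 8*5*(-3))) = -122481/(-4 + (-6 - 120)) = -122481/(-4 - 126) = -122481/(-130) = -1/130*(-122481) = 122481/130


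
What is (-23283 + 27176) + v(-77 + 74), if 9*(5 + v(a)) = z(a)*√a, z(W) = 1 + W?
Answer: 3888 - 2*I*√3/9 ≈ 3888.0 - 0.3849*I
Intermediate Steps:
v(a) = -5 + √a*(1 + a)/9 (v(a) = -5 + ((1 + a)*√a)/9 = -5 + (√a*(1 + a))/9 = -5 + √a*(1 + a)/9)
(-23283 + 27176) + v(-77 + 74) = (-23283 + 27176) + (-5 + √(-77 + 74)*(1 + (-77 + 74))/9) = 3893 + (-5 + √(-3)*(1 - 3)/9) = 3893 + (-5 + (⅑)*(I*√3)*(-2)) = 3893 + (-5 - 2*I*√3/9) = 3888 - 2*I*√3/9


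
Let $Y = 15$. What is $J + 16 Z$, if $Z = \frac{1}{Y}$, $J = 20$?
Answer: $\frac{316}{15} \approx 21.067$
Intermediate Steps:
$Z = \frac{1}{15} \approx 0.066667$
$J + 16 Z = 20 + 16 \cdot \frac{1}{15} = 20 + \frac{16}{15} = \frac{316}{15}$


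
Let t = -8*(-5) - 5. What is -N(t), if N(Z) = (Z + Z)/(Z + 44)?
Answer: -70/79 ≈ -0.88608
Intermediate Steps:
t = 35 (t = 40 - 5 = 35)
N(Z) = 2*Z/(44 + Z) (N(Z) = (2*Z)/(44 + Z) = 2*Z/(44 + Z))
-N(t) = -2*35/(44 + 35) = -2*35/79 = -1*70/79 = -70/79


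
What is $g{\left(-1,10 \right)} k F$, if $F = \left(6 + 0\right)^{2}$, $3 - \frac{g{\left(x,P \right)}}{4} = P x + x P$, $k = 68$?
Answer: $225216$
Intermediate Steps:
$g{\left(x,P \right)} = 12 - 8 P x$ ($g{\left(x,P \right)} = 12 - 4 \left(P x + x P\right) = 12 - 4 \left(P x + P x\right) = 12 - 4 \cdot 2 P x = 12 - 8 P x$)
$F = 36$ ($F = 6^{2} = 36$)
$g{\left(-1,10 \right)} k F = \left(12 - 80 \left(-1\right)\right) 68 \cdot 36 = \left(12 + 80\right) 68 \cdot 36 = 92 \cdot 68 \cdot 36 = 6256 \cdot 36 = 225216$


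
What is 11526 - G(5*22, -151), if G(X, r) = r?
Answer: 11677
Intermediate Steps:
11526 - G(5*22, -151) = 11526 - 1*(-151) = 11526 + 151 = 11677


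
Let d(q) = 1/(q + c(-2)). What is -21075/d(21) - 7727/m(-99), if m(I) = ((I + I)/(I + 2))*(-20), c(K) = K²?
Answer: -2085675481/3960 ≈ -5.2669e+5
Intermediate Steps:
d(q) = 1/(4 + q) (d(q) = 1/(q + (-2)²) = 1/(q + 4) = 1/(4 + q))
m(I) = -40*I/(2 + I) (m(I) = ((2*I)/(2 + I))*(-20) = (2*I/(2 + I))*(-20) = -40*I/(2 + I))
-21075/d(21) - 7727/m(-99) = -21075/(1/(4 + 21)) - 7727/((-40*(-99)/(2 - 99))) = -21075/(1/25) - 7727/((-40*(-99)/(-97))) = -21075/1/25 - 7727/((-40*(-99)*(-1/97))) = -21075*25 - 7727/(-3960/97) = -526875 - 7727*(-97/3960) = -526875 + 749519/3960 = -2085675481/3960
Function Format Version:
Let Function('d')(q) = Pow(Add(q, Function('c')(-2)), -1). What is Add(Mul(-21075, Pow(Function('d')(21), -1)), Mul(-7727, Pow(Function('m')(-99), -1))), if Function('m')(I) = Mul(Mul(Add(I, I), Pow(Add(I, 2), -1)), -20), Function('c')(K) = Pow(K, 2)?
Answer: Rational(-2085675481, 3960) ≈ -5.2669e+5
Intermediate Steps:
Function('d')(q) = Pow(Add(4, q), -1) (Function('d')(q) = Pow(Add(q, Pow(-2, 2)), -1) = Pow(Add(q, 4), -1) = Pow(Add(4, q), -1))
Function('m')(I) = Mul(-40, I, Pow(Add(2, I), -1)) (Function('m')(I) = Mul(Mul(Mul(2, I), Pow(Add(2, I), -1)), -20) = Mul(Mul(2, I, Pow(Add(2, I), -1)), -20) = Mul(-40, I, Pow(Add(2, I), -1)))
Add(Mul(-21075, Pow(Function('d')(21), -1)), Mul(-7727, Pow(Function('m')(-99), -1))) = Add(Mul(-21075, Pow(Pow(Add(4, 21), -1), -1)), Mul(-7727, Pow(Mul(-40, -99, Pow(Add(2, -99), -1)), -1))) = Add(Mul(-21075, Pow(Pow(25, -1), -1)), Mul(-7727, Pow(Mul(-40, -99, Pow(-97, -1)), -1))) = Add(Mul(-21075, Pow(Rational(1, 25), -1)), Mul(-7727, Pow(Mul(-40, -99, Rational(-1, 97)), -1))) = Add(Mul(-21075, 25), Mul(-7727, Pow(Rational(-3960, 97), -1))) = Add(-526875, Mul(-7727, Rational(-97, 3960))) = Add(-526875, Rational(749519, 3960)) = Rational(-2085675481, 3960)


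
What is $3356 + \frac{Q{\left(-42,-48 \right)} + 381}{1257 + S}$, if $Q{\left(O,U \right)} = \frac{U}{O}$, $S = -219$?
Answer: $\frac{24387371}{7266} \approx 3356.4$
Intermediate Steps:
$3356 + \frac{Q{\left(-42,-48 \right)} + 381}{1257 + S} = 3356 + \frac{- \frac{48}{-42} + 381}{1257 - 219} = 3356 + \frac{\left(-48\right) \left(- \frac{1}{42}\right) + 381}{1038} = 3356 + \left(\frac{8}{7} + 381\right) \frac{1}{1038} = 3356 + \frac{2675}{7} \cdot \frac{1}{1038} = 3356 + \frac{2675}{7266} = \frac{24387371}{7266}$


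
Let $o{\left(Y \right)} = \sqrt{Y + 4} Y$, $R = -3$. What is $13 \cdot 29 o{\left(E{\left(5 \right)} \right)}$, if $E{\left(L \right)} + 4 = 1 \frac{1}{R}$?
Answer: $- \frac{4901 i \sqrt{3}}{9} \approx - 943.2 i$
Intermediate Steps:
$E{\left(L \right)} = - \frac{13}{3}$ ($E{\left(L \right)} = -4 + 1 \frac{1}{-3} = -4 + 1 \left(- \frac{1}{3}\right) = -4 - \frac{1}{3} = - \frac{13}{3}$)
$o{\left(Y \right)} = Y \sqrt{4 + Y}$ ($o{\left(Y \right)} = \sqrt{4 + Y} Y = Y \sqrt{4 + Y}$)
$13 \cdot 29 o{\left(E{\left(5 \right)} \right)} = 13 \cdot 29 \left(- \frac{13 \sqrt{4 - \frac{13}{3}}}{3}\right) = 377 \left(- \frac{13 \sqrt{- \frac{1}{3}}}{3}\right) = 377 \left(- \frac{13 \frac{i \sqrt{3}}{3}}{3}\right) = 377 \left(- \frac{13 i \sqrt{3}}{9}\right) = - \frac{4901 i \sqrt{3}}{9}$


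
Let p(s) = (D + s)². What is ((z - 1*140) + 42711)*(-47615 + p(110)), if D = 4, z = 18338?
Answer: -2108608671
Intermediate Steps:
p(s) = (4 + s)²
((z - 1*140) + 42711)*(-47615 + p(110)) = ((18338 - 1*140) + 42711)*(-47615 + (4 + 110)²) = ((18338 - 140) + 42711)*(-47615 + 114²) = (18198 + 42711)*(-47615 + 12996) = 60909*(-34619) = -2108608671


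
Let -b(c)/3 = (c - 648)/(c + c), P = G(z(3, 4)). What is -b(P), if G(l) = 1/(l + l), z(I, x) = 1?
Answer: -3885/2 ≈ -1942.5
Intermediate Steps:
G(l) = 1/(2*l)
P = ½ (P = (½)/1 = (½)*1 = ½ ≈ 0.50000)
b(c) = -3*(-648 + c)/(2*c) (b(c) = -3*(c - 648)/(c + c) = -3*(-648 + c)/(2*c))
-b(P) = -(-3/2 + 972/(½)) = -(-3/2 + 972*2) = -(-3/2 + 1944) = -1*3885/2 = -3885/2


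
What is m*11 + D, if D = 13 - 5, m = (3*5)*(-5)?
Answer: -817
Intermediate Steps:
m = -75 (m = 15*(-5) = -75)
D = 8
m*11 + D = -75*11 + 8 = -825 + 8 = -817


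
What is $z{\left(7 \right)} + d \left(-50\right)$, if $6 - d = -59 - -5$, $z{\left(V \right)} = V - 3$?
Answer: $-2996$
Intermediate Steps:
$z{\left(V \right)} = -3 + V$ ($z{\left(V \right)} = V - 3 = -3 + V$)
$d = 60$ ($d = 6 - \left(-59 - -5\right) = 6 - \left(-59 + 5\right) = 6 - -54 = 6 + 54 = 60$)
$z{\left(7 \right)} + d \left(-50\right) = \left(-3 + 7\right) + 60 \left(-50\right) = 4 - 3000 = -2996$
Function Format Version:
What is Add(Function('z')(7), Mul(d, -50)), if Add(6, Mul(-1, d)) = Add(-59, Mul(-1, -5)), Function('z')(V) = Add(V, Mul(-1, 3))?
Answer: -2996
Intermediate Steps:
Function('z')(V) = Add(-3, V) (Function('z')(V) = Add(V, -3) = Add(-3, V))
d = 60 (d = Add(6, Mul(-1, Add(-59, Mul(-1, -5)))) = Add(6, Mul(-1, Add(-59, 5))) = Add(6, Mul(-1, -54)) = Add(6, 54) = 60)
Add(Function('z')(7), Mul(d, -50)) = Add(Add(-3, 7), Mul(60, -50)) = Add(4, -3000) = -2996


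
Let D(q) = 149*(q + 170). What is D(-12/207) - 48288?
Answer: -1584698/69 ≈ -22967.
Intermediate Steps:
D(q) = 25330 + 149*q (D(q) = 149*(170 + q) = 25330 + 149*q)
D(-12/207) - 48288 = (25330 + 149*(-12/207)) - 48288 = (25330 + 149*(-12*1/207)) - 48288 = (25330 + 149*(-4/69)) - 48288 = (25330 - 596/69) - 48288 = 1747174/69 - 48288 = -1584698/69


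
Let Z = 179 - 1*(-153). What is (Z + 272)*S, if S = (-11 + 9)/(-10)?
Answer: 604/5 ≈ 120.80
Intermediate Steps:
Z = 332 (Z = 179 + 153 = 332)
S = ⅕ (S = -⅒*(-2) = ⅕ ≈ 0.20000)
(Z + 272)*S = (332 + 272)*(⅕) = 604*(⅕) = 604/5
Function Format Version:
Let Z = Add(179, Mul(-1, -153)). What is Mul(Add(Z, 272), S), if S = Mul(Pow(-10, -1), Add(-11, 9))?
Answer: Rational(604, 5) ≈ 120.80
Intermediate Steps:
Z = 332 (Z = Add(179, 153) = 332)
S = Rational(1, 5) (S = Mul(Rational(-1, 10), -2) = Rational(1, 5) ≈ 0.20000)
Mul(Add(Z, 272), S) = Mul(Add(332, 272), Rational(1, 5)) = Mul(604, Rational(1, 5)) = Rational(604, 5)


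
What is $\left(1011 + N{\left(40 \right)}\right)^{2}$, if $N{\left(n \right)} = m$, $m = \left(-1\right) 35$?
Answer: $952576$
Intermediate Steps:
$m = -35$
$N{\left(n \right)} = -35$
$\left(1011 + N{\left(40 \right)}\right)^{2} = \left(1011 - 35\right)^{2} = 976^{2} = 952576$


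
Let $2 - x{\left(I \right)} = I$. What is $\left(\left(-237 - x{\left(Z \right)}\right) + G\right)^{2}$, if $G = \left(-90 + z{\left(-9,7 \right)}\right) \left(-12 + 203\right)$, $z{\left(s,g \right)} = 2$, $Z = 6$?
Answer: $290395681$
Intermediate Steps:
$x{\left(I \right)} = 2 - I$
$G = -16808$ ($G = \left(-90 + 2\right) \left(-12 + 203\right) = \left(-88\right) 191 = -16808$)
$\left(\left(-237 - x{\left(Z \right)}\right) + G\right)^{2} = \left(\left(-237 - \left(2 - 6\right)\right) - 16808\right)^{2} = \left(\left(-237 - -4\right) - 16808\right)^{2} = \left(\left(-237 + 4\right) - 16808\right)^{2} = \left(-233 - 16808\right)^{2} = \left(-17041\right)^{2} = 290395681$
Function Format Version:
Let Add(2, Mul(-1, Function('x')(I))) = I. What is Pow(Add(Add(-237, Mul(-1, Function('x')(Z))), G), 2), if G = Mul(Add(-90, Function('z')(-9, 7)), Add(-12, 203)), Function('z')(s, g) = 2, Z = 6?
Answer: 290395681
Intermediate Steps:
Function('x')(I) = Add(2, Mul(-1, I))
G = -16808 (G = Mul(Add(-90, 2), Add(-12, 203)) = Mul(-88, 191) = -16808)
Pow(Add(Add(-237, Mul(-1, Function('x')(Z))), G), 2) = Pow(Add(Add(-237, Mul(-1, Add(2, Mul(-1, 6)))), -16808), 2) = Pow(Add(Add(-237, Mul(-1, Add(2, -6))), -16808), 2) = Pow(Add(Add(-237, Mul(-1, -4)), -16808), 2) = Pow(Add(Add(-237, 4), -16808), 2) = Pow(Add(-233, -16808), 2) = Pow(-17041, 2) = 290395681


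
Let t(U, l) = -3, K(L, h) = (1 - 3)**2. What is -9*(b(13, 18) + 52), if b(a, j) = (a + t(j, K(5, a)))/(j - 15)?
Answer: -498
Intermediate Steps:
K(L, h) = 4 (K(L, h) = (-2)**2 = 4)
b(a, j) = (-3 + a)/(-15 + j) (b(a, j) = (a - 3)/(j - 15) = (-3 + a)/(-15 + j))
-9*(b(13, 18) + 52) = -9*((-3 + 13)/(-15 + 18) + 52) = -9*(10/3 + 52) = -9*166/3 = -498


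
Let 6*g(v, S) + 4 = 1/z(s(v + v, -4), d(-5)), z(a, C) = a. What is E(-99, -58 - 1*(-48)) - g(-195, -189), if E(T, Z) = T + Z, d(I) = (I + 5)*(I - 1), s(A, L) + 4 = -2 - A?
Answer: -249601/2304 ≈ -108.33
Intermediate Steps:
s(A, L) = -6 - A (s(A, L) = -4 + (-2 - A) = -6 - A)
d(I) = (-1 + I)*(5 + I) (d(I) = (5 + I)*(-1 + I) = (-1 + I)*(5 + I))
g(v, S) = -⅔ + 1/(6*(-6 - 2*v)) (g(v, S) = -⅔ + 1/(6*(-6 - (v + v))) = -⅔ + 1/(6*(-6 - 2*v)))
E(-99, -58 - 1*(-48)) - g(-195, -189) = (-99 + (-58 - 1*(-48))) - (-25 - 8*(-195))/(12*(3 - 195)) = (-99 + (-58 + 48)) - (-25 + 1560)/(12*(-192)) = (-99 - 10) - (-1)*1535/(12*192) = -109 - 1*(-1535/2304) = -109 + 1535/2304 = -249601/2304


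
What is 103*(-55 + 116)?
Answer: 6283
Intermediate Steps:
103*(-55 + 116) = 103*61 = 6283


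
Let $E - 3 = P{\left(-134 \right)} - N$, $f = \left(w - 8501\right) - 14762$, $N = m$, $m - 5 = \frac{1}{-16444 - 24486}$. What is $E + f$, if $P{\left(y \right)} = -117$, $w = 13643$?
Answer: $- \frac{398617269}{40930} \approx -9739.0$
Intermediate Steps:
$m = \frac{204649}{40930}$ ($m = 5 + \frac{1}{-16444 - 24486} = 5 + \frac{1}{-40930} = 5 - \frac{1}{40930} = \frac{204649}{40930} \approx 5.0$)
$N = \frac{204649}{40930} \approx 5.0$
$f = -9620$ ($f = \left(13643 - 8501\right) - 14762 = 5142 - 14762 = -9620$)
$E = - \frac{4870669}{40930}$ ($E = 3 - \frac{4993459}{40930} = - \frac{4870669}{40930} \approx -119.0$)
$E + f = - \frac{4870669}{40930} - 9620 = - \frac{398617269}{40930}$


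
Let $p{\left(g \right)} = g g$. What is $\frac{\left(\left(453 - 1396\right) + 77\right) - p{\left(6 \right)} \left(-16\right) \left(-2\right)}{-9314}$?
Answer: $\frac{1009}{4657} \approx 0.21666$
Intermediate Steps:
$p{\left(g \right)} = g^{2}$
$\frac{\left(\left(453 - 1396\right) + 77\right) - p{\left(6 \right)} \left(-16\right) \left(-2\right)}{-9314} = \frac{\left(\left(453 - 1396\right) + 77\right) - 6^{2} \left(-16\right) \left(-2\right)}{-9314} = \left(\left(-943 + 77\right) - 36 \left(-16\right) \left(-2\right)\right) \left(- \frac{1}{9314}\right) = \left(-866 - \left(-576\right) \left(-2\right)\right) \left(- \frac{1}{9314}\right) = \left(-866 - 1152\right) \left(- \frac{1}{9314}\right) = \left(-2018\right) \left(- \frac{1}{9314}\right) = \frac{1009}{4657}$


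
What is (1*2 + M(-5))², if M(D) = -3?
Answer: 1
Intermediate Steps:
(1*2 + M(-5))² = (1*2 - 3)² = (2 - 3)² = (-1)² = 1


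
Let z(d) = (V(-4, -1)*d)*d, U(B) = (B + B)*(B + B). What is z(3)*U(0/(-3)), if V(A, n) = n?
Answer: 0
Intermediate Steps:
U(B) = 4*B² (U(B) = (2*B)*(2*B) = 4*B²)
z(d) = -d² (z(d) = (-d)*d = -d²)
z(3)*U(0/(-3)) = (-1*3²)*(4*(0/(-3))²) = (-1*9)*(4*(0*(-⅓))²) = -36*0² = -36*0 = -9*0 = 0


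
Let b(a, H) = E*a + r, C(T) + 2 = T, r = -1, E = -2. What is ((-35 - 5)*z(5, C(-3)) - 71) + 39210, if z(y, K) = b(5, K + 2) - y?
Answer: 39779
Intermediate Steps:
C(T) = -2 + T
b(a, H) = -1 - 2*a (b(a, H) = -2*a - 1 = -1 - 2*a)
z(y, K) = -11 - y (z(y, K) = (-1 - 2*5) - y = (-1 - 10) - y = -11 - y)
((-35 - 5)*z(5, C(-3)) - 71) + 39210 = ((-35 - 5)*(-11 - 1*5) - 71) + 39210 = (-40*(-11 - 5) - 71) + 39210 = (-40*(-16) - 71) + 39210 = (640 - 71) + 39210 = 569 + 39210 = 39779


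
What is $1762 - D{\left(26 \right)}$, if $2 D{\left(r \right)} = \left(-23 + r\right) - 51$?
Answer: $1786$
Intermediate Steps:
$D{\left(r \right)} = -37 + \frac{r}{2}$ ($D{\left(r \right)} = \frac{\left(-23 + r\right) - 51}{2} = \frac{-74 + r}{2} = -37 + \frac{r}{2}$)
$1762 - D{\left(26 \right)} = 1762 - \left(-37 + \frac{1}{2} \cdot 26\right) = 1762 - \left(-37 + 13\right) = 1762 - -24 = 1762 + 24 = 1786$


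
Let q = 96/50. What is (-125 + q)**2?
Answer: 9467929/625 ≈ 15149.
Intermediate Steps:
q = 48/25 (q = 96*(1/50) = 48/25 ≈ 1.9200)
(-125 + q)**2 = (-125 + 48/25)**2 = (-3077/25)**2 = 9467929/625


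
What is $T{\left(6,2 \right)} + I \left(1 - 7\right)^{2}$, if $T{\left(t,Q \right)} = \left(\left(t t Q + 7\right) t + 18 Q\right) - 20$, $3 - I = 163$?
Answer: $-5270$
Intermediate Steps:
$I = -160$ ($I = 3 - 163 = -160$)
$T{\left(t,Q \right)} = -20 + 18 Q + t \left(7 + Q t^{2}\right)$ ($T{\left(t,Q \right)} = \left(\left(t^{2} Q + 7\right) t + 18 Q\right) - 20 = \left(\left(Q t^{2} + 7\right) t + 18 Q\right) - 20 = \left(\left(7 + Q t^{2}\right) t + 18 Q\right) - 20 = \left(t \left(7 + Q t^{2}\right) + 18 Q\right) - 20 = \left(18 Q + t \left(7 + Q t^{2}\right)\right) - 20 = -20 + 18 Q + t \left(7 + Q t^{2}\right)$)
$T{\left(6,2 \right)} + I \left(1 - 7\right)^{2} = \left(-20 + 7 \cdot 6 + 18 \cdot 2 + 2 \cdot 6^{3}\right) - 160 \left(1 - 7\right)^{2} = \left(-20 + 42 + 36 + 2 \cdot 216\right) - 160 \left(-6\right)^{2} = \left(-20 + 42 + 36 + 432\right) - 5760 = 490 - 5760 = -5270$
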